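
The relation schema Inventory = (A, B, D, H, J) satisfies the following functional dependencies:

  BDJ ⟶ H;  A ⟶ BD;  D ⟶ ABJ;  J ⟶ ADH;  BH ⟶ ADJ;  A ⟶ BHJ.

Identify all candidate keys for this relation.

{A}, {D}, {J}, {B, H}

{A}⁺: A→BD adds B, D; D→ABJ adds J; J→ADH adds H → {A, B, D, H, J}.
{D}⁺: D→ABJ adds A, B, J; J→ADH adds H → {A, B, D, H, J}.
{J}⁺: J→ADH adds A, D, H; A→BHJ adds B → {A, B, D, H, J}.
{B, H}⁺: BH→ADJ adds A, D, J → {A, B, D, H, J}.
Any other superkey contains one of these as a subset, so there are no further candidate keys.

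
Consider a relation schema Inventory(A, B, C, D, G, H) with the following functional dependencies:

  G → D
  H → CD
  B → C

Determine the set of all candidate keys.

Attributes A, B, G, H never appear on any right-hand side, so every candidate key must contain {A, B, G, H}.
{A, B, G, H}⁺ = {A, B, C, D, G, H}, which is all of the schema, so {A, B, G, H} is the only candidate key.

{A, B, G, H}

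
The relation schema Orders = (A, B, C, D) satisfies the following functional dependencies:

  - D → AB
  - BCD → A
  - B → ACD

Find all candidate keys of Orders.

{B}⁺: B→ACD adds A, C, D → {A, B, C, D}.
{D}⁺: D→AB adds A, B; B→ACD adds C → {A, B, C, D}.
Any other superkey contains one of these as a subset, so there are no further candidate keys.

{B}, {D}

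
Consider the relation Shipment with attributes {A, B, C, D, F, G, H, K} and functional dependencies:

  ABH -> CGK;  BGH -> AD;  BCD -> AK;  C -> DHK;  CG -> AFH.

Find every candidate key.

{B, C}, {A, B, H}, {B, G, H}

Attribute B never appears on the right-hand side of any dependency, so B must belong to every candidate key.
{B}⁺ = {B}, which is not all of the schema, so we must add further attributes.
{B, C}⁺: C→DHK adds D, H, K; BCD→AK adds A; ABH→CGK adds G; CG→AFH adds F → {A, B, C, D, F, G, H, K}. Minimal: {C}⁺ = {C, D, H, K}; {B}⁺ = {B} — none reach the full schema.
{A, B, H}⁺: ABH→CGK adds C, G, K; BGH→AD adds D; CG→AFH adds F → {A, B, C, D, F, G, H, K}. Minimal: {B, H}⁺ = {B, H}; {A, H}⁺ = {A, H}; {A, B}⁺ = {A, B} — none reach the full schema.
{B, G, H}⁺: BGH→AD adds A, D; ABH→CGK adds C, K; CG→AFH adds F → {A, B, C, D, F, G, H, K}. Minimal: {G, H}⁺ = {G, H}; {B, H}⁺ = {B, H}; {B, G}⁺ = {B, G} — none reach the full schema.
Any other superkey contains one of these as a subset, so there are no further candidate keys.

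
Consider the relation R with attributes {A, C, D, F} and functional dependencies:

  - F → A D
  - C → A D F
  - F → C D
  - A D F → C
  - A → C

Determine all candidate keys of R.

{A}⁺: A→C adds C; C→ADF adds D, F → {A, C, D, F}.
{C}⁺: C→ADF adds A, D, F → {A, C, D, F}.
{F}⁺: F→AD adds A, D; F→CD adds C → {A, C, D, F}.
Any other superkey contains one of these as a subset, so there are no further candidate keys.

{A}, {C}, {F}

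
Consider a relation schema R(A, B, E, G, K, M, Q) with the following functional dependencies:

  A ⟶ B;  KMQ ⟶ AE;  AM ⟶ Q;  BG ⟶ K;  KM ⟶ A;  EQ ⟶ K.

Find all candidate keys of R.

{A, G, M}⁺: A→B adds B; AM→Q adds Q; BG→K adds K; KMQ→AE adds E → {A, B, E, G, K, M, Q}. Minimal: {G, M}⁺ = {G, M}; {A, M}⁺ = {A, B, M, Q}; {A, G}⁺ = {A, B, G, K} — none reach the full schema.
{B, G, M}⁺: BG→K adds K; KM→A adds A; AM→Q adds Q; KMQ→AE adds E → {A, B, E, G, K, M, Q}. Minimal: {G, M}⁺ = {G, M}; {B, M}⁺ = {B, M}; {B, G}⁺ = {B, G, K} — none reach the full schema.
{G, K, M}⁺: KM→A adds A; A→B adds B; AM→Q adds Q; KMQ→AE adds E → {A, B, E, G, K, M, Q}. Minimal: {K, M}⁺ = {A, B, E, K, M, Q}; {G, M}⁺ = {G, M}; {G, K}⁺ = {G, K} — none reach the full schema.
{E, G, M, Q}⁺: EQ→K adds K; KMQ→AE adds A; A→B adds B → {A, B, E, G, K, M, Q}. Minimal: {G, M, Q}⁺ = {G, M, Q}; {E, M, Q}⁺ = {A, B, E, K, M, Q}; {E, G, Q}⁺ = {E, G, K, Q}; … — none reach the full schema.

{A, G, M}, {B, G, M}, {G, K, M}, {E, G, M, Q}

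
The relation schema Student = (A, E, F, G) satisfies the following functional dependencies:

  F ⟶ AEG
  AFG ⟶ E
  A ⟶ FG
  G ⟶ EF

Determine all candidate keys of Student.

{A}⁺: A→FG adds F, G; G→EF adds E → {A, E, F, G}.
{F}⁺: F→AEG adds A, E, G → {A, E, F, G}.
{G}⁺: G→EF adds E, F; F→AEG adds A → {A, E, F, G}.

{A}, {F}, {G}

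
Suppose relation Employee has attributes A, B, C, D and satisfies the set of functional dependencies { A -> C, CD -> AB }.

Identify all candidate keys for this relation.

Attribute D never appears on the right-hand side of any dependency, so D must belong to every candidate key.
{D}⁺ = {D}, which is not all of the schema, so we must add further attributes.
{A, D}⁺: A→C adds C; CD→AB adds B → {A, B, C, D}. Minimal: {D}⁺ = {D}; {A}⁺ = {A, C} — none reach the full schema.
{C, D}⁺: CD→AB adds A, B → {A, B, C, D}. Minimal: {D}⁺ = {D}; {C}⁺ = {C} — none reach the full schema.

{A, D}, {C, D}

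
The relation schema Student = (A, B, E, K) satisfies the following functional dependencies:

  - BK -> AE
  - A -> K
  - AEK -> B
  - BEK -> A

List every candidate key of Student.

{A, B}; {A, E}; {B, K}

{A, B}⁺: A→K adds K; BK→AE adds E → {A, B, E, K}.
{A, E}⁺: A→K adds K; AEK→B adds B → {A, B, E, K}.
{B, K}⁺: BK→AE adds A, E → {A, B, E, K}.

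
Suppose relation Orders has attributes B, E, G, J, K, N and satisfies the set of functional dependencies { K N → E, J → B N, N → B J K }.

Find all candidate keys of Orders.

GJ, GN

Attribute G never appears on the right-hand side of any dependency, so G must belong to every candidate key.
{G}⁺ = {G}, which is not all of the schema, so we must add further attributes.
{G, J}⁺: J→BN adds B, N; N→BJK adds K; KN→E adds E → {B, E, G, J, K, N}. Minimal: {J}⁺ = {B, E, J, K, N}; {G}⁺ = {G} — none reach the full schema.
{G, N}⁺: N→BJK adds B, J, K; KN→E adds E → {B, E, G, J, K, N}. Minimal: {N}⁺ = {B, E, J, K, N}; {G}⁺ = {G} — none reach the full schema.
Any other superkey contains one of these as a subset, so there are no further candidate keys.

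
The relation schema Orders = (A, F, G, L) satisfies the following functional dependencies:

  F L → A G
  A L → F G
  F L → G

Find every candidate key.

Attribute L never appears on the right-hand side of any dependency, so L must belong to every candidate key.
{L}⁺ = {L}, which is not all of the schema, so we must add further attributes.
{A, L}⁺: AL→FG adds F, G → {A, F, G, L}.
{F, L}⁺: FL→AG adds A, G → {A, F, G, L}.
Any other superkey contains one of these as a subset, so there are no further candidate keys.

AL; FL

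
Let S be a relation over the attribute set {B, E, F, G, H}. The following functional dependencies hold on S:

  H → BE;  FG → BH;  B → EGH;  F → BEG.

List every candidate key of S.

Attribute F never appears on the right-hand side of any dependency, so F must belong to every candidate key.
{F}⁺ = {B, E, F, G, H}, which is all of the schema, so {F} is the only candidate key.

{F}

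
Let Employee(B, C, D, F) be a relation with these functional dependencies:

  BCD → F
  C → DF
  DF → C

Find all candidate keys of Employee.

{B, C}⁺: C→DF adds D, F → {B, C, D, F}. Minimal: {C}⁺ = {C, D, F}; {B}⁺ = {B} — none reach the full schema.
{B, D, F}⁺: DF→C adds C → {B, C, D, F}. Minimal: {D, F}⁺ = {C, D, F}; {B, F}⁺ = {B, F}; {B, D}⁺ = {B, D} — none reach the full schema.

{B, C}; {B, D, F}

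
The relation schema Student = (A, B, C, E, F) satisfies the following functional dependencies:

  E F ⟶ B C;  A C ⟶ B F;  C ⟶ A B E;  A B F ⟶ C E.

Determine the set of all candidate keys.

{C}⁺: C→ABE adds A, B, E; AC→BF adds F → {A, B, C, E, F}.
{E, F}⁺: EF→BC adds B, C; C→ABE adds A → {A, B, C, E, F}. Minimal: {F}⁺ = {F}; {E}⁺ = {E} — none reach the full schema.
{A, B, F}⁺: ABF→CE adds C, E → {A, B, C, E, F}. Minimal: {B, F}⁺ = {B, F}; {A, F}⁺ = {A, F}; {A, B}⁺ = {A, B} — none reach the full schema.
Any other superkey contains one of these as a subset, so there are no further candidate keys.

{C}; {E, F}; {A, B, F}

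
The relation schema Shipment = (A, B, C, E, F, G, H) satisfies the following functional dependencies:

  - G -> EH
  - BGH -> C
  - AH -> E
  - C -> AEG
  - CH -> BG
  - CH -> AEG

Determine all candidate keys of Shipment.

Attribute F never appears on the right-hand side of any dependency, so F must belong to every candidate key.
{F}⁺ = {F}, which is not all of the schema, so we must add further attributes.
{C, F}⁺: C→AEG adds A, E, G; G→EH adds H; CH→BG adds B → {A, B, C, E, F, G, H}. Minimal: {F}⁺ = {F}; {C}⁺ = {A, B, C, E, G, H} — none reach the full schema.
{B, F, G}⁺: G→EH adds E, H; BGH→C adds C; C→AEG adds A → {A, B, C, E, F, G, H}. Minimal: {F, G}⁺ = {E, F, G, H}; {B, G}⁺ = {A, B, C, E, G, H}; {B, F}⁺ = {B, F} — none reach the full schema.
Any other superkey contains one of these as a subset, so there are no further candidate keys.

CF; BFG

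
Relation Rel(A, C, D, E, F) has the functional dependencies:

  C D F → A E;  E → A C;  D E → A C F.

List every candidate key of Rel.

Attribute D never appears on the right-hand side of any dependency, so D must belong to every candidate key.
{D}⁺ = {D}, which is not all of the schema, so we must add further attributes.
{D, E}⁺: E→AC adds A, C; DE→ACF adds F → {A, C, D, E, F}. Minimal: {E}⁺ = {A, C, E}; {D}⁺ = {D} — none reach the full schema.
{C, D, F}⁺: CDF→AE adds A, E → {A, C, D, E, F}. Minimal: {D, F}⁺ = {D, F}; {C, F}⁺ = {C, F}; {C, D}⁺ = {C, D} — none reach the full schema.
Any other superkey contains one of these as a subset, so there are no further candidate keys.

{D, E}, {C, D, F}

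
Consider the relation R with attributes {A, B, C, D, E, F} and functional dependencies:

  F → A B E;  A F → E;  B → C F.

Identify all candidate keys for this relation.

{B, D}; {D, F}

Attribute D never appears on the right-hand side of any dependency, so D must belong to every candidate key.
{D}⁺ = {D}, which is not all of the schema, so we must add further attributes.
{B, D}⁺: B→CF adds C, F; F→ABE adds A, E → {A, B, C, D, E, F}. Minimal: {D}⁺ = {D}; {B}⁺ = {A, B, C, E, F} — none reach the full schema.
{D, F}⁺: F→ABE adds A, B, E; B→CF adds C → {A, B, C, D, E, F}. Minimal: {F}⁺ = {A, B, C, E, F}; {D}⁺ = {D} — none reach the full schema.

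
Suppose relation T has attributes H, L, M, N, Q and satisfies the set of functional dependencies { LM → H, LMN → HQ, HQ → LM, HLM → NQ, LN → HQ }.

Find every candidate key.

{H, Q}, {L, M}, {L, N}

{H, Q}⁺: HQ→LM adds L, M; HLM→NQ adds N → {H, L, M, N, Q}. Minimal: {Q}⁺ = {Q}; {H}⁺ = {H} — none reach the full schema.
{L, M}⁺: LM→H adds H; HLM→NQ adds N, Q → {H, L, M, N, Q}. Minimal: {M}⁺ = {M}; {L}⁺ = {L} — none reach the full schema.
{L, N}⁺: LN→HQ adds H, Q; HQ→LM adds M → {H, L, M, N, Q}. Minimal: {N}⁺ = {N}; {L}⁺ = {L} — none reach the full schema.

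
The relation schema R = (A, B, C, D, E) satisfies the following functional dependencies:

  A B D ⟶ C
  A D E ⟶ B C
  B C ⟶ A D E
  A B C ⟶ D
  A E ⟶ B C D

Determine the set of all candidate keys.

AE, BC, ABD

{A, E}⁺: AE→BCD adds B, C, D → {A, B, C, D, E}. Minimal: {E}⁺ = {E}; {A}⁺ = {A} — none reach the full schema.
{B, C}⁺: BC→ADE adds A, D, E → {A, B, C, D, E}. Minimal: {C}⁺ = {C}; {B}⁺ = {B} — none reach the full schema.
{A, B, D}⁺: ABD→C adds C; BC→ADE adds E → {A, B, C, D, E}. Minimal: {B, D}⁺ = {B, D}; {A, D}⁺ = {A, D}; {A, B}⁺ = {A, B} — none reach the full schema.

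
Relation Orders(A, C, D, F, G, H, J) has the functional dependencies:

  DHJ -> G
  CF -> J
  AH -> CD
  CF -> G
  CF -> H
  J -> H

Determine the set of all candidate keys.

{A, C, F}, {A, F, H}, {A, F, J}

Attributes A, F never appear on any right-hand side, so every candidate key must contain {A, F}.
{A, F}⁺ = {A, F}, which is not all of the schema, so we must add further attributes.
{A, C, F}⁺: CF→J adds J; CF→G adds G; CF→H adds H; AH→CD adds D → {A, C, D, F, G, H, J}. Minimal: {C, F}⁺ = {C, F, G, H, J}; {A, F}⁺ = {A, F}; {A, C}⁺ = {A, C} — none reach the full schema.
{A, F, H}⁺: AH→CD adds C, D; CF→G adds G; CF→J adds J → {A, C, D, F, G, H, J}. Minimal: {F, H}⁺ = {F, H}; {A, H}⁺ = {A, C, D, H}; {A, F}⁺ = {A, F} — none reach the full schema.
{A, F, J}⁺: J→H adds H; AH→CD adds C, D; CF→G adds G → {A, C, D, F, G, H, J}. Minimal: {F, J}⁺ = {F, H, J}; {A, J}⁺ = {A, C, D, G, H, J}; {A, F}⁺ = {A, F} — none reach the full schema.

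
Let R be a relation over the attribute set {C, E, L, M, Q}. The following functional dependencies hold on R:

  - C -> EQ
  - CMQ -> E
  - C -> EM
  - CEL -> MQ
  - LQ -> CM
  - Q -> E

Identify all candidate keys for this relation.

{C, L}, {L, Q}

{C, L}⁺: C→EQ adds E, Q; C→EM adds M → {C, E, L, M, Q}.
{L, Q}⁺: LQ→CM adds C, M; Q→E adds E → {C, E, L, M, Q}.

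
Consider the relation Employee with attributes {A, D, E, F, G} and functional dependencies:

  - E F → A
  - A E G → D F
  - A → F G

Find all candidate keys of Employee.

Attribute E never appears on the right-hand side of any dependency, so E must belong to every candidate key.
{E}⁺ = {E}, which is not all of the schema, so we must add further attributes.
{A, E}⁺: A→FG adds F, G; AEG→DF adds D → {A, D, E, F, G}. Minimal: {E}⁺ = {E}; {A}⁺ = {A, F, G} — none reach the full schema.
{E, F}⁺: EF→A adds A; A→FG adds G; AEG→DF adds D → {A, D, E, F, G}. Minimal: {F}⁺ = {F}; {E}⁺ = {E} — none reach the full schema.
Any other superkey contains one of these as a subset, so there are no further candidate keys.

{A, E}, {E, F}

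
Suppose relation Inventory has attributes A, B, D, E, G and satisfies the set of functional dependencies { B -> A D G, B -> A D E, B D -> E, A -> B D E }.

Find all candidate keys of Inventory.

{A}; {B}

{A}⁺: A→BDE adds B, D, E; B→ADG adds G → {A, B, D, E, G}.
{B}⁺: B→ADG adds A, D, G; B→ADE adds E → {A, B, D, E, G}.
Any other superkey contains one of these as a subset, so there are no further candidate keys.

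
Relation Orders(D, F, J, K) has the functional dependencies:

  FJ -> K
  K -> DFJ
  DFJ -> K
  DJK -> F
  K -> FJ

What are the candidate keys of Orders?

{K}; {F, J}

{K}⁺: K→DFJ adds D, F, J → {D, F, J, K}.
{F, J}⁺: FJ→K adds K; K→DFJ adds D → {D, F, J, K}. Minimal: {J}⁺ = {J}; {F}⁺ = {F} — none reach the full schema.
Any other superkey contains one of these as a subset, so there are no further candidate keys.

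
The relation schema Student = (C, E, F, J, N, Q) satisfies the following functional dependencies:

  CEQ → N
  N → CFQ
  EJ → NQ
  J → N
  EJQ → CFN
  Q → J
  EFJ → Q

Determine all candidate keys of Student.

Attribute E never appears on the right-hand side of any dependency, so E must belong to every candidate key.
{E}⁺ = {E}, which is not all of the schema, so we must add further attributes.
{E, J}⁺: EJ→NQ adds N, Q; EJQ→CFN adds C, F → {C, E, F, J, N, Q}. Minimal: {J}⁺ = {C, F, J, N, Q}; {E}⁺ = {E} — none reach the full schema.
{E, N}⁺: N→CFQ adds C, F, Q; Q→J adds J → {C, E, F, J, N, Q}. Minimal: {N}⁺ = {C, F, J, N, Q}; {E}⁺ = {E} — none reach the full schema.
{E, Q}⁺: Q→J adds J; EJ→NQ adds N; EJQ→CFN adds C, F → {C, E, F, J, N, Q}. Minimal: {Q}⁺ = {C, F, J, N, Q}; {E}⁺ = {E} — none reach the full schema.

(E, J); (E, N); (E, Q)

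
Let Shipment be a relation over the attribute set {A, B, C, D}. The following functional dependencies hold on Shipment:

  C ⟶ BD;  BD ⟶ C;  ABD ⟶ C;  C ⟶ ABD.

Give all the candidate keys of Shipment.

{C}⁺: C→BD adds B, D; C→ABD adds A → {A, B, C, D}.
{B, D}⁺: BD→C adds C; C→ABD adds A → {A, B, C, D}. Minimal: {D}⁺ = {D}; {B}⁺ = {B} — none reach the full schema.

(C); (B, D)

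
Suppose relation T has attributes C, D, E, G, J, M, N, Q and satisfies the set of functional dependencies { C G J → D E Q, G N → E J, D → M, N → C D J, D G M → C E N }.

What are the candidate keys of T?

{D, G}, {G, N}, {C, G, J}

Attribute G never appears on the right-hand side of any dependency, so G must belong to every candidate key.
{G}⁺ = {G}, which is not all of the schema, so we must add further attributes.
{D, G}⁺: D→M adds M; DGM→CEN adds C, E, N; GN→EJ adds J; CGJ→DEQ adds Q → {C, D, E, G, J, M, N, Q}. Minimal: {G}⁺ = {G}; {D}⁺ = {D, M} — none reach the full schema.
{G, N}⁺: GN→EJ adds E, J; N→CDJ adds C, D; CGJ→DEQ adds Q; D→M adds M → {C, D, E, G, J, M, N, Q}. Minimal: {N}⁺ = {C, D, J, M, N}; {G}⁺ = {G} — none reach the full schema.
{C, G, J}⁺: CGJ→DEQ adds D, E, Q; D→M adds M; DGM→CEN adds N → {C, D, E, G, J, M, N, Q}. Minimal: {G, J}⁺ = {G, J}; {C, J}⁺ = {C, J}; {C, G}⁺ = {C, G} — none reach the full schema.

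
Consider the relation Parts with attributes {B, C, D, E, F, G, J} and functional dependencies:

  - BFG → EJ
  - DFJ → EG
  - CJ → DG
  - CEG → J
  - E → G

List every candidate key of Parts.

Attributes B, C, F never appear on any right-hand side, so every candidate key must contain {B, C, F}.
{B, C, F}⁺ = {B, C, F}, which is not all of the schema, so we must add further attributes.
{B, C, E, F}⁺: E→G adds G; BFG→EJ adds J; CJ→DG adds D → {B, C, D, E, F, G, J}.
{B, C, F, G}⁺: BFG→EJ adds E, J; CJ→DG adds D → {B, C, D, E, F, G, J}.
{B, C, F, J}⁺: CJ→DG adds D, G; BFG→EJ adds E → {B, C, D, E, F, G, J}.

(B, C, E, F); (B, C, F, G); (B, C, F, J)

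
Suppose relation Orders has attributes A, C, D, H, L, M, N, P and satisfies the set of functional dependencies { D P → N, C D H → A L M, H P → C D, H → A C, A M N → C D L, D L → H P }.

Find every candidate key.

{D, H}⁺: H→AC adds A, C; CDH→ALM adds L, M; DL→HP adds P; DP→N adds N → {A, C, D, H, L, M, N, P}. Minimal: {H}⁺ = {A, C, H}; {D}⁺ = {D} — none reach the full schema.
{D, L}⁺: DL→HP adds H, P; DP→N adds N; HP→CD adds C; H→AC adds A; CDH→ALM adds M → {A, C, D, H, L, M, N, P}. Minimal: {L}⁺ = {L}; {D}⁺ = {D} — none reach the full schema.
{H, P}⁺: HP→CD adds C, D; H→AC adds A; DP→N adds N; CDH→ALM adds L, M → {A, C, D, H, L, M, N, P}. Minimal: {P}⁺ = {P}; {H}⁺ = {A, C, H} — none reach the full schema.
{A, M, N}⁺: AMN→CDL adds C, D, L; DL→HP adds H, P → {A, C, D, H, L, M, N, P}. Minimal: {M, N}⁺ = {M, N}; {A, N}⁺ = {A, N}; {A, M}⁺ = {A, M} — none reach the full schema.
{H, M, N}⁺: H→AC adds A, C; AMN→CDL adds D, L; DL→HP adds P → {A, C, D, H, L, M, N, P}. Minimal: {M, N}⁺ = {M, N}; {H, N}⁺ = {A, C, H, N}; {H, M}⁺ = {A, C, H, M} — none reach the full schema.
{A, D, M, P}⁺: DP→N adds N; AMN→CDL adds C, L; DL→HP adds H → {A, C, D, H, L, M, N, P}. Minimal: {D, M, P}⁺ = {D, M, N, P}; {A, M, P}⁺ = {A, M, P}; {A, D, P}⁺ = {A, D, N, P}; … — none reach the full schema.
Any other superkey contains one of these as a subset, so there are no further candidate keys.

(D, H), (D, L), (H, P), (A, M, N), (H, M, N), (A, D, M, P)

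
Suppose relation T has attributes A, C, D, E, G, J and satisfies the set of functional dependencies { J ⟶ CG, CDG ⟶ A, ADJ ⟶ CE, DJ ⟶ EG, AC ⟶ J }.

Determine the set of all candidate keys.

{D, J}, {A, C, D}, {C, D, G}

Attribute D never appears on the right-hand side of any dependency, so D must belong to every candidate key.
{D}⁺ = {D}, which is not all of the schema, so we must add further attributes.
{D, J}⁺: J→CG adds C, G; CDG→A adds A; ADJ→CE adds E → {A, C, D, E, G, J}. Minimal: {J}⁺ = {C, G, J}; {D}⁺ = {D} — none reach the full schema.
{A, C, D}⁺: AC→J adds J; J→CG adds G; ADJ→CE adds E → {A, C, D, E, G, J}. Minimal: {C, D}⁺ = {C, D}; {A, D}⁺ = {A, D}; {A, C}⁺ = {A, C, G, J} — none reach the full schema.
{C, D, G}⁺: CDG→A adds A; AC→J adds J; ADJ→CE adds E → {A, C, D, E, G, J}. Minimal: {D, G}⁺ = {D, G}; {C, G}⁺ = {C, G}; {C, D}⁺ = {C, D} — none reach the full schema.
Any other superkey contains one of these as a subset, so there are no further candidate keys.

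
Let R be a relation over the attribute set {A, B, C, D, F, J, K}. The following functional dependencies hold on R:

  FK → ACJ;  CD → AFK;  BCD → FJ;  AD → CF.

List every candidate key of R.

Attributes B, D never appear on any right-hand side, so every candidate key must contain {B, D}.
{B, D}⁺ = {B, D}, which is not all of the schema, so we must add further attributes.
{A, B, D}⁺: AD→CF adds C, F; CD→AFK adds K; BCD→FJ adds J → {A, B, C, D, F, J, K}. Minimal: {B, D}⁺ = {B, D}; {A, D}⁺ = {A, C, D, F, J, K}; {A, B}⁺ = {A, B} — none reach the full schema.
{B, C, D}⁺: CD→AFK adds A, F, K; BCD→FJ adds J → {A, B, C, D, F, J, K}. Minimal: {C, D}⁺ = {A, C, D, F, J, K}; {B, D}⁺ = {B, D}; {B, C}⁺ = {B, C} — none reach the full schema.
{B, D, F, K}⁺: FK→ACJ adds A, C, J → {A, B, C, D, F, J, K}. Minimal: {D, F, K}⁺ = {A, C, D, F, J, K}; {B, F, K}⁺ = {A, B, C, F, J, K}; {B, D, K}⁺ = {B, D, K}; … — none reach the full schema.
Any other superkey contains one of these as a subset, so there are no further candidate keys.

{A, B, D}, {B, C, D}, {B, D, F, K}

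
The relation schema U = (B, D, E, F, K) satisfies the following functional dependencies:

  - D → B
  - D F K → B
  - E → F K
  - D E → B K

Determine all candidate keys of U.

DE

Attributes D, E never appear on any right-hand side, so every candidate key must contain {D, E}.
{D, E}⁺ = {B, D, E, F, K}, which is all of the schema, so {D, E} is the only candidate key.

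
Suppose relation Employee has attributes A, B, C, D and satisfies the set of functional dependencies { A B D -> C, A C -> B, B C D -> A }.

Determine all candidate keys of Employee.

{A, B, D}⁺: ABD→C adds C → {A, B, C, D}. Minimal: {B, D}⁺ = {B, D}; {A, D}⁺ = {A, D}; {A, B}⁺ = {A, B} — none reach the full schema.
{A, C, D}⁺: AC→B adds B → {A, B, C, D}. Minimal: {C, D}⁺ = {C, D}; {A, D}⁺ = {A, D}; {A, C}⁺ = {A, B, C} — none reach the full schema.
{B, C, D}⁺: BCD→A adds A → {A, B, C, D}. Minimal: {C, D}⁺ = {C, D}; {B, D}⁺ = {B, D}; {B, C}⁺ = {B, C} — none reach the full schema.

{A, B, D}; {A, C, D}; {B, C, D}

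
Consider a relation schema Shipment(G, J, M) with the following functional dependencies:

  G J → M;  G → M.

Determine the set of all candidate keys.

{G, J}

Attributes G, J never appear on any right-hand side, so every candidate key must contain {G, J}.
{G, J}⁺ = {G, J, M}, which is all of the schema, so {G, J} is the only candidate key.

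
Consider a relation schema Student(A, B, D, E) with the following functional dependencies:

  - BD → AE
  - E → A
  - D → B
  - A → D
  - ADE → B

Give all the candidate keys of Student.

{A}⁺: A→D adds D; D→B adds B; BD→AE adds E → {A, B, D, E}.
{D}⁺: D→B adds B; BD→AE adds A, E → {A, B, D, E}.
{E}⁺: E→A adds A; A→D adds D; ADE→B adds B → {A, B, D, E}.
Any other superkey contains one of these as a subset, so there are no further candidate keys.

(A), (D), (E)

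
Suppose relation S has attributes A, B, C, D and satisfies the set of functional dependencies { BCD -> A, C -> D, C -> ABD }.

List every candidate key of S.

Attribute C never appears on the right-hand side of any dependency, so C must belong to every candidate key.
{C}⁺ = {A, B, C, D}, which is all of the schema, so {C} is the only candidate key.

{C}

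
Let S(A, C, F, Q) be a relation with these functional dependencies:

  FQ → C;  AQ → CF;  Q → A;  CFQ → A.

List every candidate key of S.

Attribute Q never appears on the right-hand side of any dependency, so Q must belong to every candidate key.
{Q}⁺ = {A, C, F, Q}, which is all of the schema, so {Q} is the only candidate key.

Q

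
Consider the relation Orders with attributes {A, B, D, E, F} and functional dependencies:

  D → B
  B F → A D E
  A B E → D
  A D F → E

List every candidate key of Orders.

(B, F); (D, F)

Attribute F never appears on the right-hand side of any dependency, so F must belong to every candidate key.
{F}⁺ = {F}, which is not all of the schema, so we must add further attributes.
{B, F}⁺: BF→ADE adds A, D, E → {A, B, D, E, F}.
{D, F}⁺: D→B adds B; BF→ADE adds A, E → {A, B, D, E, F}.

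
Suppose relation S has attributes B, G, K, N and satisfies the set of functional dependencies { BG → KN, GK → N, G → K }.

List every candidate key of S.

Attributes B, G never appear on any right-hand side, so every candidate key must contain {B, G}.
{B, G}⁺ = {B, G, K, N}, which is all of the schema, so {B, G} is the only candidate key.

{B, G}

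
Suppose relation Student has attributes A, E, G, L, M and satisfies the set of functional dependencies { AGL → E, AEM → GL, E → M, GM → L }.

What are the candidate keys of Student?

AE; AGL; AGM

Attribute A never appears on the right-hand side of any dependency, so A must belong to every candidate key.
{A}⁺ = {A}, which is not all of the schema, so we must add further attributes.
{A, E}⁺: E→M adds M; AEM→GL adds G, L → {A, E, G, L, M}. Minimal: {E}⁺ = {E, M}; {A}⁺ = {A} — none reach the full schema.
{A, G, L}⁺: AGL→E adds E; E→M adds M → {A, E, G, L, M}. Minimal: {G, L}⁺ = {G, L}; {A, L}⁺ = {A, L}; {A, G}⁺ = {A, G} — none reach the full schema.
{A, G, M}⁺: GM→L adds L; AGL→E adds E → {A, E, G, L, M}. Minimal: {G, M}⁺ = {G, L, M}; {A, M}⁺ = {A, M}; {A, G}⁺ = {A, G} — none reach the full schema.
Any other superkey contains one of these as a subset, so there are no further candidate keys.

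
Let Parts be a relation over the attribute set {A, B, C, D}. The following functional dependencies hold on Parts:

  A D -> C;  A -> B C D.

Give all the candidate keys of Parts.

{A}

Attribute A never appears on the right-hand side of any dependency, so A must belong to every candidate key.
{A}⁺ = {A, B, C, D}, which is all of the schema, so {A} is the only candidate key.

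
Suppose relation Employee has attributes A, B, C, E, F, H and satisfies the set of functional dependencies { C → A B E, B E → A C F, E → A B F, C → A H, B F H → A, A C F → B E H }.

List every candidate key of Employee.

{C}⁺: C→ABE adds A, B, E; BE→ACF adds F; C→AH adds H → {A, B, C, E, F, H}.
{E}⁺: E→ABF adds A, B, F; BE→ACF adds C; C→AH adds H → {A, B, C, E, F, H}.
Any other superkey contains one of these as a subset, so there are no further candidate keys.

{C}; {E}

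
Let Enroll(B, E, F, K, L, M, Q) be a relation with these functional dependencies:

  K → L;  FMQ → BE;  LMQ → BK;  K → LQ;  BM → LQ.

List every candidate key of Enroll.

{B, F, M}, {F, K, M}, {F, M, Q}

Attributes F, M never appear on any right-hand side, so every candidate key must contain {F, M}.
{F, M}⁺ = {F, M}, which is not all of the schema, so we must add further attributes.
{B, F, M}⁺: BM→LQ adds L, Q; FMQ→BE adds E; LMQ→BK adds K → {B, E, F, K, L, M, Q}. Minimal: {F, M}⁺ = {F, M}; {B, M}⁺ = {B, K, L, M, Q}; {B, F}⁺ = {B, F} — none reach the full schema.
{F, K, M}⁺: K→L adds L; K→LQ adds Q; FMQ→BE adds B, E → {B, E, F, K, L, M, Q}. Minimal: {K, M}⁺ = {B, K, L, M, Q}; {F, M}⁺ = {F, M}; {F, K}⁺ = {F, K, L, Q} — none reach the full schema.
{F, M, Q}⁺: FMQ→BE adds B, E; BM→LQ adds L; LMQ→BK adds K → {B, E, F, K, L, M, Q}. Minimal: {M, Q}⁺ = {M, Q}; {F, Q}⁺ = {F, Q}; {F, M}⁺ = {F, M} — none reach the full schema.
Any other superkey contains one of these as a subset, so there are no further candidate keys.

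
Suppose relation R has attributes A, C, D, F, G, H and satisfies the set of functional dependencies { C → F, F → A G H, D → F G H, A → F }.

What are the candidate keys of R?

Attributes C, D never appear on any right-hand side, so every candidate key must contain {C, D}.
{C, D}⁺ = {A, C, D, F, G, H}, which is all of the schema, so {C, D} is the only candidate key.

{C, D}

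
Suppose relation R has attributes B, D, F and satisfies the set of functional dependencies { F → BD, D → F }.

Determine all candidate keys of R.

{D}⁺: D→F adds F; F→BD adds B → {B, D, F}.
{F}⁺: F→BD adds B, D → {B, D, F}.

{D}, {F}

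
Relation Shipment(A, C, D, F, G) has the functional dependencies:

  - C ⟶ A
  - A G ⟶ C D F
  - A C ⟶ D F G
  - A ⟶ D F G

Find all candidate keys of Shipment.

{A}, {C}

{A}⁺: A→DFG adds D, F, G; AG→CDF adds C → {A, C, D, F, G}.
{C}⁺: C→A adds A; AC→DFG adds D, F, G → {A, C, D, F, G}.
Any other superkey contains one of these as a subset, so there are no further candidate keys.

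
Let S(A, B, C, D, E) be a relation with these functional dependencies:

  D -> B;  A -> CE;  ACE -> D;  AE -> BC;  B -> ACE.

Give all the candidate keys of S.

{A}⁺: A→CE adds C, E; ACE→D adds D; AE→BC adds B → {A, B, C, D, E}.
{B}⁺: B→ACE adds A, C, E; ACE→D adds D → {A, B, C, D, E}.
{D}⁺: D→B adds B; B→ACE adds A, C, E → {A, B, C, D, E}.

(A), (B), (D)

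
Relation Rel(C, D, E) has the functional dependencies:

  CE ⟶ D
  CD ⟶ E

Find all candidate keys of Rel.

(C, D), (C, E)

Attribute C never appears on the right-hand side of any dependency, so C must belong to every candidate key.
{C}⁺ = {C}, which is not all of the schema, so we must add further attributes.
{C, D}⁺: CD→E adds E → {C, D, E}. Minimal: {D}⁺ = {D}; {C}⁺ = {C} — none reach the full schema.
{C, E}⁺: CE→D adds D → {C, D, E}. Minimal: {E}⁺ = {E}; {C}⁺ = {C} — none reach the full schema.
Any other superkey contains one of these as a subset, so there are no further candidate keys.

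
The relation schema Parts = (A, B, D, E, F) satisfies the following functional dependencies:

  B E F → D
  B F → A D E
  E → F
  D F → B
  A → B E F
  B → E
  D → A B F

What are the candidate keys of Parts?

A; B; D

{A}⁺: A→BEF adds B, E, F; BEF→D adds D → {A, B, D, E, F}.
{B}⁺: B→E adds E; E→F adds F; BEF→D adds D; BF→ADE adds A → {A, B, D, E, F}.
{D}⁺: D→ABF adds A, B, F; BF→ADE adds E → {A, B, D, E, F}.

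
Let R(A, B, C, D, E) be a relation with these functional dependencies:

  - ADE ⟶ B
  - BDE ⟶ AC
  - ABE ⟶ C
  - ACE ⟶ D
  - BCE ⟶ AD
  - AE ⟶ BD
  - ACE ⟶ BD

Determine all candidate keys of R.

{A, E}; {B, C, E}; {B, D, E}

Attribute E never appears on the right-hand side of any dependency, so E must belong to every candidate key.
{E}⁺ = {E}, which is not all of the schema, so we must add further attributes.
{A, E}⁺: AE→BD adds B, D; BDE→AC adds C → {A, B, C, D, E}. Minimal: {E}⁺ = {E}; {A}⁺ = {A} — none reach the full schema.
{B, C, E}⁺: BCE→AD adds A, D → {A, B, C, D, E}. Minimal: {C, E}⁺ = {C, E}; {B, E}⁺ = {B, E}; {B, C}⁺ = {B, C} — none reach the full schema.
{B, D, E}⁺: BDE→AC adds A, C → {A, B, C, D, E}. Minimal: {D, E}⁺ = {D, E}; {B, E}⁺ = {B, E}; {B, D}⁺ = {B, D} — none reach the full schema.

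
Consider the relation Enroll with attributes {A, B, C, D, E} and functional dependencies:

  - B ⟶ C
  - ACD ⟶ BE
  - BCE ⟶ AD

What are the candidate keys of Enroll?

{B, E}⁺: B→C adds C; BCE→AD adds A, D → {A, B, C, D, E}. Minimal: {E}⁺ = {E}; {B}⁺ = {B, C} — none reach the full schema.
{A, B, D}⁺: B→C adds C; ACD→BE adds E → {A, B, C, D, E}. Minimal: {B, D}⁺ = {B, C, D}; {A, D}⁺ = {A, D}; {A, B}⁺ = {A, B, C} — none reach the full schema.
{A, C, D}⁺: ACD→BE adds B, E → {A, B, C, D, E}. Minimal: {C, D}⁺ = {C, D}; {A, D}⁺ = {A, D}; {A, C}⁺ = {A, C} — none reach the full schema.

{B, E}, {A, B, D}, {A, C, D}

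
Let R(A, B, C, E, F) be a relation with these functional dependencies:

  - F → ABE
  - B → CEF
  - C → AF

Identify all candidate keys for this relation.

{B}, {C}, {F}

{B}⁺: B→CEF adds C, E, F; C→AF adds A → {A, B, C, E, F}.
{C}⁺: C→AF adds A, F; F→ABE adds B, E → {A, B, C, E, F}.
{F}⁺: F→ABE adds A, B, E; B→CEF adds C → {A, B, C, E, F}.
Any other superkey contains one of these as a subset, so there are no further candidate keys.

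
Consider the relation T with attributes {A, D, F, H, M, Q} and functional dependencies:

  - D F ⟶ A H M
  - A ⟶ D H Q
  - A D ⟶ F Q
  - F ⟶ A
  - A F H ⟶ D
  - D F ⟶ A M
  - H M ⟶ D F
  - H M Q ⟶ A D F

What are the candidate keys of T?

{A}⁺: A→DHQ adds D, H, Q; AD→FQ adds F; DF→AM adds M → {A, D, F, H, M, Q}.
{F}⁺: F→A adds A; A→DHQ adds D, H, Q; DF→AM adds M → {A, D, F, H, M, Q}.
{H, M}⁺: HM→DF adds D, F; DF→AHM adds A; A→DHQ adds Q → {A, D, F, H, M, Q}.

{A}, {F}, {H, M}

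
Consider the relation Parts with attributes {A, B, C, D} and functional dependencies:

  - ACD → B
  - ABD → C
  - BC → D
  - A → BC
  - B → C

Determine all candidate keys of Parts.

(A)

Attribute A never appears on the right-hand side of any dependency, so A must belong to every candidate key.
{A}⁺ = {A, B, C, D}, which is all of the schema, so {A} is the only candidate key.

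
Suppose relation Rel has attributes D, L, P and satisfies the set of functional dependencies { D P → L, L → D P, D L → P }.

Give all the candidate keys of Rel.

{L}⁺: L→DP adds D, P → {D, L, P}.
{D, P}⁺: DP→L adds L → {D, L, P}. Minimal: {P}⁺ = {P}; {D}⁺ = {D} — none reach the full schema.

L, DP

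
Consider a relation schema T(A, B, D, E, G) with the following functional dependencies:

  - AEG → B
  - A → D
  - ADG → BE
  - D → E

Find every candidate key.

{A, G}⁺: A→D adds D; ADG→BE adds B, E → {A, B, D, E, G}.
No other minimal superkey exists.

{A, G}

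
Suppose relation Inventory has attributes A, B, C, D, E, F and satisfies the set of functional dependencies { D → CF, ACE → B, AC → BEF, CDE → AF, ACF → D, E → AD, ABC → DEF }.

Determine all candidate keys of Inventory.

E; AC; AD

{E}⁺: E→AD adds A, D; D→CF adds C, F; ACE→B adds B → {A, B, C, D, E, F}.
{A, C}⁺: AC→BEF adds B, E, F; ACF→D adds D → {A, B, C, D, E, F}. Minimal: {C}⁺ = {C}; {A}⁺ = {A} — none reach the full schema.
{A, D}⁺: D→CF adds C, F; AC→BEF adds B, E → {A, B, C, D, E, F}. Minimal: {D}⁺ = {C, D, F}; {A}⁺ = {A} — none reach the full schema.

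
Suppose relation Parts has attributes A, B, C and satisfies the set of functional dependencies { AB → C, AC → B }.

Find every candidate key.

AB; AC

Attribute A never appears on the right-hand side of any dependency, so A must belong to every candidate key.
{A}⁺ = {A}, which is not all of the schema, so we must add further attributes.
{A, B}⁺: AB→C adds C → {A, B, C}.
{A, C}⁺: AC→B adds B → {A, B, C}.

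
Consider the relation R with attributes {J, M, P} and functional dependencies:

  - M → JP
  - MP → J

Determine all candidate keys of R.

Attribute M never appears on the right-hand side of any dependency, so M must belong to every candidate key.
{M}⁺ = {J, M, P}, which is all of the schema, so {M} is the only candidate key.

{M}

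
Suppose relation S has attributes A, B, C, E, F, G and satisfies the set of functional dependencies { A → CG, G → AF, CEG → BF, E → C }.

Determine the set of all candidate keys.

Attribute E never appears on the right-hand side of any dependency, so E must belong to every candidate key.
{E}⁺ = {C, E}, which is not all of the schema, so we must add further attributes.
{A, E}⁺: A→CG adds C, G; G→AF adds F; CEG→BF adds B → {A, B, C, E, F, G}. Minimal: {E}⁺ = {C, E}; {A}⁺ = {A, C, F, G} — none reach the full schema.
{E, G}⁺: G→AF adds A, F; E→C adds C; CEG→BF adds B → {A, B, C, E, F, G}. Minimal: {G}⁺ = {A, C, F, G}; {E}⁺ = {C, E} — none reach the full schema.

{A, E}; {E, G}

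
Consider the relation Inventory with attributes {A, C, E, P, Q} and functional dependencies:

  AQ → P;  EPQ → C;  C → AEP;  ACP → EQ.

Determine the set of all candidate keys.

C; AEQ; EPQ

{C}⁺: C→AEP adds A, E, P; ACP→EQ adds Q → {A, C, E, P, Q}.
{A, E, Q}⁺: AQ→P adds P; EPQ→C adds C → {A, C, E, P, Q}.
{E, P, Q}⁺: EPQ→C adds C; C→AEP adds A → {A, C, E, P, Q}.
Any other superkey contains one of these as a subset, so there are no further candidate keys.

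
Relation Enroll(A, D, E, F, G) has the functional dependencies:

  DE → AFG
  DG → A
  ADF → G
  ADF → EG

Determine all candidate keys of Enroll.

{D, E}⁺: DE→AFG adds A, F, G → {A, D, E, F, G}. Minimal: {E}⁺ = {E}; {D}⁺ = {D} — none reach the full schema.
{A, D, F}⁺: ADF→G adds G; ADF→EG adds E → {A, D, E, F, G}. Minimal: {D, F}⁺ = {D, F}; {A, F}⁺ = {A, F}; {A, D}⁺ = {A, D} — none reach the full schema.
{D, F, G}⁺: DG→A adds A; ADF→EG adds E → {A, D, E, F, G}. Minimal: {F, G}⁺ = {F, G}; {D, G}⁺ = {A, D, G}; {D, F}⁺ = {D, F} — none reach the full schema.
Any other superkey contains one of these as a subset, so there are no further candidate keys.

{D, E}, {A, D, F}, {D, F, G}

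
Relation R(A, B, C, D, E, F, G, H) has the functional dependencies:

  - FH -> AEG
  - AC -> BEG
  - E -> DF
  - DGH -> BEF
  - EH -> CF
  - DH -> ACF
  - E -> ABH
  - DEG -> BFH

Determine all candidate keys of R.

{E}⁺: E→DF adds D, F; E→ABH adds A, B, H; FH→AEG adds G; EH→CF adds C → {A, B, C, D, E, F, G, H}.
{A, C}⁺: AC→BEG adds B, E, G; E→DF adds D, F; E→ABH adds H → {A, B, C, D, E, F, G, H}.
{D, H}⁺: DH→ACF adds A, C, F; FH→AEG adds E, G; AC→BEG adds B → {A, B, C, D, E, F, G, H}.
{F, H}⁺: FH→AEG adds A, E, G; E→DF adds D; DGH→BEF adds B; EH→CF adds C → {A, B, C, D, E, F, G, H}.

{E}; {A, C}; {D, H}; {F, H}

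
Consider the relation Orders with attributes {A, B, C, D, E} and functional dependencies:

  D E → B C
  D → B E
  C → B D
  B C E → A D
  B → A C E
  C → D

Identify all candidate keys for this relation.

(B), (C), (D)

{B}⁺: B→ACE adds A, C, E; C→D adds D → {A, B, C, D, E}.
{C}⁺: C→BD adds B, D; B→ACE adds A, E → {A, B, C, D, E}.
{D}⁺: D→BE adds B, E; B→ACE adds A, C → {A, B, C, D, E}.
Any other superkey contains one of these as a subset, so there are no further candidate keys.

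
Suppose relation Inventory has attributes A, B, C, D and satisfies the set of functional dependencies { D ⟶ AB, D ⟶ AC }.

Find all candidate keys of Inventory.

(D)

Attribute D never appears on the right-hand side of any dependency, so D must belong to every candidate key.
{D}⁺ = {A, B, C, D}, which is all of the schema, so {D} is the only candidate key.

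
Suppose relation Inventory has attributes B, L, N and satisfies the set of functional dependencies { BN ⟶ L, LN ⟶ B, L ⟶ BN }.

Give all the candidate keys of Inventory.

{L}⁺: L→BN adds B, N → {B, L, N}.
{B, N}⁺: BN→L adds L → {B, L, N}. Minimal: {N}⁺ = {N}; {B}⁺ = {B} — none reach the full schema.
Any other superkey contains one of these as a subset, so there are no further candidate keys.

L; BN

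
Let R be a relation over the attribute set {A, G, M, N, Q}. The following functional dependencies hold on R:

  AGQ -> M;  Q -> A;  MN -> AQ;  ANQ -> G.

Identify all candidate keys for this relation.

Attribute N never appears on the right-hand side of any dependency, so N must belong to every candidate key.
{N}⁺ = {N}, which is not all of the schema, so we must add further attributes.
{M, N}⁺: MN→AQ adds A, Q; ANQ→G adds G → {A, G, M, N, Q}. Minimal: {N}⁺ = {N}; {M}⁺ = {M} — none reach the full schema.
{N, Q}⁺: Q→A adds A; ANQ→G adds G; AGQ→M adds M → {A, G, M, N, Q}. Minimal: {Q}⁺ = {A, Q}; {N}⁺ = {N} — none reach the full schema.
Any other superkey contains one of these as a subset, so there are no further candidate keys.

{M, N}; {N, Q}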